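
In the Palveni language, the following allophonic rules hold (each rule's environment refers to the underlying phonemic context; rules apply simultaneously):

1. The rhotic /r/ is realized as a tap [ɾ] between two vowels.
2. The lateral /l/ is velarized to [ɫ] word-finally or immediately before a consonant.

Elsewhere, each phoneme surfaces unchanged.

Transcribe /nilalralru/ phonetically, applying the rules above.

[nilaɫraɫru]

/n/ (word-initial) is unaffected → [n].
/i/ (between /n/ and /l/) is unaffected → [i].
/l/ (between /i/ and /a/): rule 2 targets it, but not word-finally or immediately before a consonant → unchanged [l].
/a/ — not in any rule's target class → [a].
/l/ meets the environment for rule 2 (word-finally or immediately before a consonant) → [ɫ].
/r/ (between /l/ and /a/) is in the target of rule 1 but the environment (between two vowels) is not met → [r].
/a/ (between /r/ and /l/): no rule targets it → [a].
/l/ — between /a/ and /r/, word-finally or immediately before a consonant — surfaces as [ɫ] (rule 2).
/r/ (between /l/ and /u/) is in the target of rule 1 but the environment (between two vowels) is not met → [r].
/u/ (word-final): no rule targets it → [u].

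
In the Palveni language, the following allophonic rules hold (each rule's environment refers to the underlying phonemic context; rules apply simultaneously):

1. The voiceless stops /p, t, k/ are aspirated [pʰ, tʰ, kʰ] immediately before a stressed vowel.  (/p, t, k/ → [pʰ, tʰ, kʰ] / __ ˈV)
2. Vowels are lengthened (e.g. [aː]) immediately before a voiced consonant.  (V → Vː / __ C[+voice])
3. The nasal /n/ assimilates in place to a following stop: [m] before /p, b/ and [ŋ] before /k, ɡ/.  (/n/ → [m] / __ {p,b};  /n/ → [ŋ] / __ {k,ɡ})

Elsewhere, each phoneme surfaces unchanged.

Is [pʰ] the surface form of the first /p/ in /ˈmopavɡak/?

/p/ — between /o/ and /a/; rule 1 does not apply here → [p].
The actual realization is [p], not [pʰ].

No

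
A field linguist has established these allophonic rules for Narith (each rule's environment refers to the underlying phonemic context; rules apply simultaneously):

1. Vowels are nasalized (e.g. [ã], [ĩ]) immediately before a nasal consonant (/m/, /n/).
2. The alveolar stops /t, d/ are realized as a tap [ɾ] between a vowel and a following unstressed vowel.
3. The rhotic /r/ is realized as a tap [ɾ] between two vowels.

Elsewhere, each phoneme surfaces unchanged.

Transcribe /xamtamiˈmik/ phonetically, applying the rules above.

[xãmtãmĩˈmik]

/x/ (word-initial): no rule targets it → [x].
/a/ (between /x/ and /m/) occurs before a nasal consonant → [ã] by rule 1.
/m/ — not in any rule's target class → [m].
/t/ (between /m/ and /a/) fails the environment for rule 2, so it stays [t].
/a/ (between /t/ and /m/) occurs before a nasal consonant → [ã] by rule 1.
/m/ (between /a/ and /i/) is unaffected → [m].
/i/ (between /m/ and /m/) occurs before a nasal consonant → [ĩ] by rule 1.
/m/ (between /i/ and /i/) is unaffected → [m].
/i/ — between /m/ and /k/; rule 1 does not apply here → [i].
/k/ (word-final) is unaffected → [k].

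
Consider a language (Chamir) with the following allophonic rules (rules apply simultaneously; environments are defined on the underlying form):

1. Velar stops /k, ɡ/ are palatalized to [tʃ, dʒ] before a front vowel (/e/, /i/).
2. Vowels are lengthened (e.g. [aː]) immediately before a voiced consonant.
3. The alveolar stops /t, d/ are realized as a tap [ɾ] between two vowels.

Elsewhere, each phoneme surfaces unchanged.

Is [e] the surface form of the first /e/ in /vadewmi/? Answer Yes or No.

No

/e/ (between /d/ and /w/): before a voiced consonant, so rule 2 applies → [eː].
The actual realization is [eː], not [e].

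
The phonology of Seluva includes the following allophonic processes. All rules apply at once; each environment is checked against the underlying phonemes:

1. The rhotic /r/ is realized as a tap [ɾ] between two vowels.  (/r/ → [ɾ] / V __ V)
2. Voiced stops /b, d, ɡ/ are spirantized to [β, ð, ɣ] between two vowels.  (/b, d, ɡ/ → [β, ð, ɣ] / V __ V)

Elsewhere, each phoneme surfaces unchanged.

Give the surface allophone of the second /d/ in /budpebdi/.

[d]

/d/ (between /b/ and /i/): rule 2 targets it, but not between two vowels → unchanged [d].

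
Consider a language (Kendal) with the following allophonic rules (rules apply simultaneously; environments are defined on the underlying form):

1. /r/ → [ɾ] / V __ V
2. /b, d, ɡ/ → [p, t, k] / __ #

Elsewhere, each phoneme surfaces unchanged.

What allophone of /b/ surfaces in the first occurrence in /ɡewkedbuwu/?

[b]

/b/ (between /d/ and /u/): rule 2 targets it, but not word-finally → unchanged [b].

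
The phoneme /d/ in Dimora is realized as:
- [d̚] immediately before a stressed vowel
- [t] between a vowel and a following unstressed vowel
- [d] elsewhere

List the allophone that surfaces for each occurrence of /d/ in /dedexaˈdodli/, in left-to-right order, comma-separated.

[d], [t], [d̚], [d]

Occurrence 1 (position 1): no conditioning environment matches → elsewhere allophone [d].
Occurrence 2 (position 3): between a vowel and a following unstressed vowel → [t].
Occurrence 3 (position 7): immediately before a stressed vowel → [d̚].
Occurrence 4 (position 9): no conditioning environment matches → elsewhere allophone [d].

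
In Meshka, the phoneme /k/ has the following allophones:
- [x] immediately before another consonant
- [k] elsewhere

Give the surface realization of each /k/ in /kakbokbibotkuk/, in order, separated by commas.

[k], [x], [x], [k], [k]

Occurrence 1 (position 1): no conditioning environment matches → elsewhere allophone [k].
Occurrence 2 (position 3): immediately before another consonant → [x].
Occurrence 3 (position 6): immediately before another consonant → [x].
Occurrence 4 (position 12): no conditioning environment matches → elsewhere allophone [k].
Occurrence 5 (position 14): no conditioning environment matches → elsewhere allophone [k].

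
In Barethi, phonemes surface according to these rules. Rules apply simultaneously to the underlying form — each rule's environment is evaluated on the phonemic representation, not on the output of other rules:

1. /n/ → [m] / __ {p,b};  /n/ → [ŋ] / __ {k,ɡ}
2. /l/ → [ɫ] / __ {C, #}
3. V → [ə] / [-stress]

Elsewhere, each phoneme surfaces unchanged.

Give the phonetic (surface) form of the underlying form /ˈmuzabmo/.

[ˈmuzəbmə]

/m/ (word-initial) is unaffected → [m].
/u/ (between /m/ and /z/): rule 3 targets it, but not in an unstressed syllable → unchanged [u].
/z/ (between /u/ and /a/) is unaffected → [z].
/a/ (between /z/ and /b/): in an unstressed syllable, so rule 3 applies → [ə].
/b/ (between /a/ and /m/) is unaffected → [b].
/m/ stays [m].
/o/ meets the environment for rule 3 (in an unstressed syllable) → [ə].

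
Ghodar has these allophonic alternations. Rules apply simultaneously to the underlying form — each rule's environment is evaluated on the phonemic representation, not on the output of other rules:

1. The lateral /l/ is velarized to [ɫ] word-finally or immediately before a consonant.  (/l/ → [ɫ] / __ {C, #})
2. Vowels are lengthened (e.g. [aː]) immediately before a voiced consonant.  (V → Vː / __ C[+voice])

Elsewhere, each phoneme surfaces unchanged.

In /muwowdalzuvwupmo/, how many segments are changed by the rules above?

5

Segments that undergo a rule: /u/ → [uː] (rule 2); /o/ → [oː] (rule 2); /a/ → [aː] (rule 2); /l/ → [ɫ] (rule 1); /u/ → [uː] (rule 2).
All other segments surface unchanged.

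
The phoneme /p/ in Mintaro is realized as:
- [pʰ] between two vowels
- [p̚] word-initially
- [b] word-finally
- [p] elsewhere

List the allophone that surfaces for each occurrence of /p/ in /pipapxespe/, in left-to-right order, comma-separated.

[p̚], [pʰ], [p], [p]

Occurrence 1 (position 1): word-initially → [p̚].
Occurrence 2 (position 3): between two vowels → [pʰ].
Occurrence 3 (position 5): no conditioning environment matches → elsewhere allophone [p].
Occurrence 4 (position 9): no conditioning environment matches → elsewhere allophone [p].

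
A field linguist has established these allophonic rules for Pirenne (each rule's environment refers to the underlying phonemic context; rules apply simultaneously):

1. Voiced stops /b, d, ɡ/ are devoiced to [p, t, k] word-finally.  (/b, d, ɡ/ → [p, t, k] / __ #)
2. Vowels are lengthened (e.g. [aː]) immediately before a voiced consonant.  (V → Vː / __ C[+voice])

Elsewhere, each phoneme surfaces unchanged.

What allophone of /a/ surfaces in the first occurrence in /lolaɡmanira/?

[aː]

/a/ meets the environment for rule 2 (before a voiced consonant) → [aː].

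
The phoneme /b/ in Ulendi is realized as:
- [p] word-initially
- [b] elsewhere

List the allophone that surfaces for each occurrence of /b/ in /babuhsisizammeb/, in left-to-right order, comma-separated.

[p], [b], [b]

Occurrence 1 (position 1): word-initially → [p].
Occurrence 2 (position 3): no conditioning environment matches → elsewhere allophone [b].
Occurrence 3 (position 15): no conditioning environment matches → elsewhere allophone [b].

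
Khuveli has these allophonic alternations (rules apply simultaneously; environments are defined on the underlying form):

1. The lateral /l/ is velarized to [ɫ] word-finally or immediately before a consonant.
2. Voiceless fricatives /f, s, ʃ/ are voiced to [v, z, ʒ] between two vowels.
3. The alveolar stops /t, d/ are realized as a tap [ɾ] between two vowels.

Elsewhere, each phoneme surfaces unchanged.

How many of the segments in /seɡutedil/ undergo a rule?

3

Segments that undergo a rule: /t/ → [ɾ] (rule 3); /d/ → [ɾ] (rule 3); /l/ → [ɫ] (rule 1).
All other segments surface unchanged.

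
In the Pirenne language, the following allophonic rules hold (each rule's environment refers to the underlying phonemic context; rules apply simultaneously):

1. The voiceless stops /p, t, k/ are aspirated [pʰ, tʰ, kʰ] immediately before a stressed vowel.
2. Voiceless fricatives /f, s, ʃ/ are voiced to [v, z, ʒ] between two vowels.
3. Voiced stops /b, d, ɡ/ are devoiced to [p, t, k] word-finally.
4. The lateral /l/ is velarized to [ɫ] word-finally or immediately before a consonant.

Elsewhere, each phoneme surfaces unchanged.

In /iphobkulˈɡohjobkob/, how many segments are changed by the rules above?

Segments that undergo a rule: /l/ → [ɫ] (rule 4); /b/ → [p] (rule 3).
All other segments surface unchanged.

2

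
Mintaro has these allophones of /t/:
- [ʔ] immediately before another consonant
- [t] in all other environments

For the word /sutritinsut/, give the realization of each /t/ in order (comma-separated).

Occurrence 1 (position 3): immediately before another consonant → [ʔ].
Occurrence 2 (position 6): no conditioning environment matches → elsewhere allophone [t].
Occurrence 3 (position 11): no conditioning environment matches → elsewhere allophone [t].

[ʔ], [t], [t]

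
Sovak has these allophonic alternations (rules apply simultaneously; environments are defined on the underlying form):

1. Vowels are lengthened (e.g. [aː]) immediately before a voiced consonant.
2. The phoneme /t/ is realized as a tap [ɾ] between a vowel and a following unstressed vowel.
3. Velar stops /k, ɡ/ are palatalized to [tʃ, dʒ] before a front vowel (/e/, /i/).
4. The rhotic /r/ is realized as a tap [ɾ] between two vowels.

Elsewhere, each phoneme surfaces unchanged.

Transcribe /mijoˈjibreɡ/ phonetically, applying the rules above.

/m/ (word-initial) is unaffected → [m].
/i/ — between /m/ and /j/, before a voiced consonant — surfaces as [iː] (rule 1).
/j/ — not in any rule's target class → [j].
/o/ — between /j/ and /j/, before a voiced consonant — surfaces as [oː] (rule 1).
/j/ — not in any rule's target class → [j].
/i/ (between /j/ and /b/): before a voiced consonant, so rule 1 applies → [iː].
/b/ (between /i/ and /r/): no rule targets it → [b].
/r/ (between /b/ and /e/) fails the environment for rule 4, so it stays [r].
/e/ — between /r/ and /ɡ/, before a voiced consonant — surfaces as [eː] (rule 1).
/ɡ/ (word-final): rule 3 targets it, but not before a front vowel → unchanged [ɡ].

[miːjoːˈjiːbreːɡ]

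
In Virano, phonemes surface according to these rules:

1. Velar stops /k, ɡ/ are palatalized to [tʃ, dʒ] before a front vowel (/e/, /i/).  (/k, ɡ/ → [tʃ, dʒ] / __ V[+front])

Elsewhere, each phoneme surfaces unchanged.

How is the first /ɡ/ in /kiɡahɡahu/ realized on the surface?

[ɡ]

/ɡ/ (between /i/ and /a/) fails the environment for rule 1, so it stays [ɡ].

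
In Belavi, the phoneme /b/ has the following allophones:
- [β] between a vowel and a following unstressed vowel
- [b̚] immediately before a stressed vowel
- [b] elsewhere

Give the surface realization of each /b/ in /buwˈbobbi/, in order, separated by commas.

Occurrence 1 (position 1): no conditioning environment matches → elsewhere allophone [b].
Occurrence 2 (position 4): immediately before a stressed vowel → [b̚].
Occurrence 3 (position 6): no conditioning environment matches → elsewhere allophone [b].
Occurrence 4 (position 7): no conditioning environment matches → elsewhere allophone [b].

[b], [b̚], [b], [b]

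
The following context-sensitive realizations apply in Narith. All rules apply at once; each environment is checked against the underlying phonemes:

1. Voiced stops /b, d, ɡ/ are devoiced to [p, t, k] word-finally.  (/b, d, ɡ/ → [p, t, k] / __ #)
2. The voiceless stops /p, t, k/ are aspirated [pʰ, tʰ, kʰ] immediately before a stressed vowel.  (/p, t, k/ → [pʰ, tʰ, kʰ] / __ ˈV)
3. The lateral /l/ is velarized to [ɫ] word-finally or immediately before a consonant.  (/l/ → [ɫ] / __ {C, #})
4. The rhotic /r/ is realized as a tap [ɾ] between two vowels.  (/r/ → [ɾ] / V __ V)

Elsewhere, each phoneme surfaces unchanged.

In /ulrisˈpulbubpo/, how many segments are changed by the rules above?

Segments that undergo a rule: /l/ → [ɫ] (rule 3); /p/ → [pʰ] (rule 2); /l/ → [ɫ] (rule 3).
All other segments surface unchanged.

3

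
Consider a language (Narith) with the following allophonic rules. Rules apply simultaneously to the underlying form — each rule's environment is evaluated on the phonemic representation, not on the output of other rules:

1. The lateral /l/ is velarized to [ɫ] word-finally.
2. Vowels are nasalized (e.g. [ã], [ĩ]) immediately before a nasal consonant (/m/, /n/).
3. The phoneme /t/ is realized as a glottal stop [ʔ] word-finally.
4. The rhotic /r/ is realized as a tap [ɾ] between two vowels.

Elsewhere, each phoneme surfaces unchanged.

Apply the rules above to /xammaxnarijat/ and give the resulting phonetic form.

Rule 2 applies to /a/ (between /x/ and /m/: before a nasal consonant) → [ã].
/a/ (between /m/ and /x/) is in the target of rule 2 but the environment (before a nasal consonant) is not met → [a].
/a/ (between /n/ and /r/): rule 2 targets it, but not before a nasal consonant → unchanged [a].
/r/ — between /a/ and /i/, between two vowels — surfaces as [ɾ] (rule 4).
/i/ (between /r/ and /j/) is in the target of rule 2 but the environment (before a nasal consonant) is not met → [i].
/a/ (between /j/ and /t/): rule 2 targets it, but not before a nasal consonant → unchanged [a].
/t/ (word-final): word-finally, so rule 3 applies → [ʔ].

[xãmmaxnaɾijaʔ]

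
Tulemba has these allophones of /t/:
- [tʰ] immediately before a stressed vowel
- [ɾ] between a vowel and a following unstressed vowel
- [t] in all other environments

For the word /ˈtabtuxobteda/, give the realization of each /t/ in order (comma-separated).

[tʰ], [t], [t]

Occurrence 1 (position 1): immediately before a stressed vowel → [tʰ].
Occurrence 2 (position 4): no conditioning environment matches → elsewhere allophone [t].
Occurrence 3 (position 9): no conditioning environment matches → elsewhere allophone [t].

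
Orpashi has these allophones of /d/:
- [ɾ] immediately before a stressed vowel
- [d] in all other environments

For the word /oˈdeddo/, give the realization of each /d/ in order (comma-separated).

[ɾ], [d], [d]

Occurrence 1 (position 2): immediately before a stressed vowel → [ɾ].
Occurrence 2 (position 4): no conditioning environment matches → elsewhere allophone [d].
Occurrence 3 (position 5): no conditioning environment matches → elsewhere allophone [d].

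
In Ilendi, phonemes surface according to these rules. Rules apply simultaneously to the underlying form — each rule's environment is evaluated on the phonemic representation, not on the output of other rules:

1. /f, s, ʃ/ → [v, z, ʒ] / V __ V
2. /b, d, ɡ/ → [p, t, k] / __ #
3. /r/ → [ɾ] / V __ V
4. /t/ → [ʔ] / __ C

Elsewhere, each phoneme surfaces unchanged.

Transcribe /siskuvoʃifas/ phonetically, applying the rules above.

[siskuvoʒivas]

/s/ (word-initial): rule 1 targets it, but not between two vowels → unchanged [s].
/i/ (between /s/ and /s/) is unaffected → [i].
/s/ (between /i/ and /k/) is in the target of rule 1 but the environment (between two vowels) is not met → [s].
/k/ stays [k].
/u/ (between /k/ and /v/) is unaffected → [u].
/v/ — not in any rule's target class → [v].
/o/ stays [o].
/ʃ/ (between /o/ and /i/): between two vowels, so rule 1 applies → [ʒ].
/i/ (between /ʃ/ and /f/) is unaffected → [i].
/f/ — between /i/ and /a/, between two vowels — surfaces as [v] (rule 1).
/a/ (between /f/ and /s/) is unaffected → [a].
/s/ (word-final) fails the environment for rule 1, so it stays [s].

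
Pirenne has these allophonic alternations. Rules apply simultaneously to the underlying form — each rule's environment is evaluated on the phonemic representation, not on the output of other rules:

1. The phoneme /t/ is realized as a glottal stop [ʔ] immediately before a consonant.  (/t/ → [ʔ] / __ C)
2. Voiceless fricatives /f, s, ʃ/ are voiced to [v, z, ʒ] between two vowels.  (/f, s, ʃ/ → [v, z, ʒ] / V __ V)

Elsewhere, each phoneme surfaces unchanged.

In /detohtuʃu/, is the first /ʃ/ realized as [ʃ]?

No

/ʃ/ meets the environment for rule 2 (between two vowels) → [ʒ].
The actual realization is [ʒ], not [ʃ].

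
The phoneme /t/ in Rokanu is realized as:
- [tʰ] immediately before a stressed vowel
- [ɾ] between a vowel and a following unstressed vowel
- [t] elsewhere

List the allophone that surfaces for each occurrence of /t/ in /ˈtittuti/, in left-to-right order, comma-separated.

[tʰ], [t], [t], [ɾ]

Occurrence 1 (position 1): immediately before a stressed vowel → [tʰ].
Occurrence 2 (position 3): no conditioning environment matches → elsewhere allophone [t].
Occurrence 3 (position 4): no conditioning environment matches → elsewhere allophone [t].
Occurrence 4 (position 6): between a vowel and an unstressed vowel → [ɾ].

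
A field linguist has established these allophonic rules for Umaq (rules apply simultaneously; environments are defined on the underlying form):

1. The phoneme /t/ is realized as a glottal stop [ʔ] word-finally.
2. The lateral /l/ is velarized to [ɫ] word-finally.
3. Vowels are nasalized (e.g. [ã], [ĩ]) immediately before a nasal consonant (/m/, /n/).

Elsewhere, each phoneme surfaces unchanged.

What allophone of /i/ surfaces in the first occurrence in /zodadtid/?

/i/ (between /t/ and /d/) is in the target of rule 3 but the environment (before a nasal consonant) is not met → [i].

[i]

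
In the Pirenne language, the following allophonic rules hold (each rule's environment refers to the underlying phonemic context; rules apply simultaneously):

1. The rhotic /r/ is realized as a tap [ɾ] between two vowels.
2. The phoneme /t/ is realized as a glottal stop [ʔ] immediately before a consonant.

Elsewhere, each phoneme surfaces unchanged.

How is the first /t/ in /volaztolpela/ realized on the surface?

/t/ (between /z/ and /o/): rule 2 targets it, but not immediately before a consonant → unchanged [t].

[t]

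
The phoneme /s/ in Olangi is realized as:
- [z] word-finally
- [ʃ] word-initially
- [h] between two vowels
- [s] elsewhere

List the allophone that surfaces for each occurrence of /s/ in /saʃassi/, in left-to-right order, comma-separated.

Occurrence 1 (position 1): word-initially → [ʃ].
Occurrence 2 (position 5): no conditioning environment matches → elsewhere allophone [s].
Occurrence 3 (position 6): no conditioning environment matches → elsewhere allophone [s].

[ʃ], [s], [s]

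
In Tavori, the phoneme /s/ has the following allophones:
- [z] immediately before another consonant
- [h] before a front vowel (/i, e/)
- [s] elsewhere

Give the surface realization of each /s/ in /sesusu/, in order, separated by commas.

[h], [s], [s]

Occurrence 1 (position 1): before a front vowel (/i, e/) → [h].
Occurrence 2 (position 3): no conditioning environment matches → elsewhere allophone [s].
Occurrence 3 (position 5): no conditioning environment matches → elsewhere allophone [s].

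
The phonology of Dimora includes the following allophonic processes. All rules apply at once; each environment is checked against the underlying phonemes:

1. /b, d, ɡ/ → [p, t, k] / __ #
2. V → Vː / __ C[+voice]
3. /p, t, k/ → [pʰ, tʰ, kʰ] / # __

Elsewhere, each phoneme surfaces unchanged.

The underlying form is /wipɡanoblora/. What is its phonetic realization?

/w/ — not in any rule's target class → [w].
/i/ (between /w/ and /p/): rule 2 targets it, but not before a voiced consonant → unchanged [i].
/p/ — between /i/ and /ɡ/; rule 3 does not apply here → [p].
/ɡ/ (between /p/ and /a/) fails the environment for rule 1, so it stays [ɡ].
/a/ (between /ɡ/ and /n/): before a voiced consonant, so rule 2 applies → [aː].
/n/ — not in any rule's target class → [n].
/o/ meets the environment for rule 2 (before a voiced consonant) → [oː].
/b/ (between /o/ and /l/) fails the environment for rule 1, so it stays [b].
/l/ (between /b/ and /o/): no rule targets it → [l].
/o/ (between /l/ and /r/) occurs before a voiced consonant → [oː] by rule 2.
/r/ (between /o/ and /a/) is unaffected → [r].
/a/ — word-final; rule 2 does not apply here → [a].

[wipɡaːnoːbloːra]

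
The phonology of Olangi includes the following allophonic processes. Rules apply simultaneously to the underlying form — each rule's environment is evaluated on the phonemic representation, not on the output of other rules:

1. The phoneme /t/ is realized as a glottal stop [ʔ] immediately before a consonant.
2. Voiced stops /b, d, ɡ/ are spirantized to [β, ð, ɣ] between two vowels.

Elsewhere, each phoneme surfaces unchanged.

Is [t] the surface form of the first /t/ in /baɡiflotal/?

Yes

/t/ (between /o/ and /a/): rule 1 targets it, but not immediately before a consonant → unchanged [t].
The actual realization is [t], which matches [t].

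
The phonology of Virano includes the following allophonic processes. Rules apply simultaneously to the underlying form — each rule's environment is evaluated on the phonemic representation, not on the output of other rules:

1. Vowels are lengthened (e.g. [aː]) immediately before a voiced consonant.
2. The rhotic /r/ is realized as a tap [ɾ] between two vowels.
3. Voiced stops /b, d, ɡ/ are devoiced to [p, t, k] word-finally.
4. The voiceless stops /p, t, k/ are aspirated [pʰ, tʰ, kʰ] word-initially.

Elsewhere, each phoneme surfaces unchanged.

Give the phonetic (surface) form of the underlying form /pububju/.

/p/ meets the environment for rule 4 (word-initially) → [pʰ].
/u/ (between /p/ and /b/) occurs before a voiced consonant → [uː] by rule 1.
/b/ (between /u/ and /u/) is in the target of rule 3 but the environment (word-finally) is not met → [b].
/u/ (between /b/ and /b/) occurs before a voiced consonant → [uː] by rule 1.
/b/ — between /u/ and /j/; rule 3 does not apply here → [b].
/j/ (between /b/ and /u/) is unaffected → [j].
/u/ (word-final) fails the environment for rule 1, so it stays [u].

[pʰuːbuːbju]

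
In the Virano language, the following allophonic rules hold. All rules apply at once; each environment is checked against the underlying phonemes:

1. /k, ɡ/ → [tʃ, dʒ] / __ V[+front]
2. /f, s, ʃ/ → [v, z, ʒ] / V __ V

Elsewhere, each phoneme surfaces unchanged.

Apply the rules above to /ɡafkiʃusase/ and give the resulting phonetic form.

[ɡaftʃiʒuzaze]

/ɡ/ (word-initial) is in the target of rule 1 but the environment (before a front vowel) is not met → [ɡ].
/f/ (between /a/ and /k/) is in the target of rule 2 but the environment (between two vowels) is not met → [f].
Rule 1 applies to /k/ (between /f/ and /i/: before a front vowel) → [tʃ].
/ʃ/ (between /i/ and /u/) occurs between two vowels → [ʒ] by rule 2.
/s/ meets the environment for rule 2 (between two vowels) → [z].
Rule 2 applies to /s/ (between /a/ and /e/: between two vowels) → [z].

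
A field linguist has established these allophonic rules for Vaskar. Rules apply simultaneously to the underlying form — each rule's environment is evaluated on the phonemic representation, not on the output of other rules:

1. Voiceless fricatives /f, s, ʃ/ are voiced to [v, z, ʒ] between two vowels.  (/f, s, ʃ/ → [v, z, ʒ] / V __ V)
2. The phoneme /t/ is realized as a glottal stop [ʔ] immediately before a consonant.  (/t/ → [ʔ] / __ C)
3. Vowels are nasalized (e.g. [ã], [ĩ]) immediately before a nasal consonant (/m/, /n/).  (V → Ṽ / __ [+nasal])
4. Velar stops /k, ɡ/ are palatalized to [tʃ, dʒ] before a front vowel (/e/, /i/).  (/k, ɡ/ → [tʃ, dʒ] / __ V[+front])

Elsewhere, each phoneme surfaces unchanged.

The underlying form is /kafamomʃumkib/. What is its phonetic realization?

[kavãmõmʃũmtʃib]

/k/ (word-initial): rule 4 targets it, but not before a front vowel → unchanged [k].
/a/ (between /k/ and /f/): rule 3 targets it, but not before a nasal consonant → unchanged [a].
/f/ meets the environment for rule 1 (between two vowels) → [v].
Rule 3 applies to /a/ (between /f/ and /m/: before a nasal consonant) → [ã].
/o/ (between /m/ and /m/) occurs before a nasal consonant → [õ] by rule 3.
/ʃ/ (between /m/ and /u/) is in the target of rule 1 but the environment (between two vowels) is not met → [ʃ].
/u/ meets the environment for rule 3 (before a nasal consonant) → [ũ].
/k/ — between /m/ and /i/, before a front vowel — surfaces as [tʃ] (rule 4).
/i/ (between /k/ and /b/) fails the environment for rule 3, so it stays [i].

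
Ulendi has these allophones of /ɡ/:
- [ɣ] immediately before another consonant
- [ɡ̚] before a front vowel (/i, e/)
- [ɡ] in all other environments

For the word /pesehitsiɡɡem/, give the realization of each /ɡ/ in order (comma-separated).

[ɣ], [ɡ̚]

Occurrence 1 (position 10): immediately before another consonant → [ɣ].
Occurrence 2 (position 11): before a front vowel (/i, e/) → [ɡ̚].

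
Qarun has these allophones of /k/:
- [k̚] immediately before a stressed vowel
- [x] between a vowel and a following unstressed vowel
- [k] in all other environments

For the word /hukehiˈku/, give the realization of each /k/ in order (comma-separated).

[x], [k̚]

Occurrence 1 (position 3): between a vowel and a following unstressed vowel → [x].
Occurrence 2 (position 7): immediately before a stressed vowel → [k̚].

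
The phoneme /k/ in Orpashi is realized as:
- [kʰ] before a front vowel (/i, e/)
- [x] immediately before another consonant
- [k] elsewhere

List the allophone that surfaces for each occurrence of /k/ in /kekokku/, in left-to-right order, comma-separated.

[kʰ], [k], [x], [k]

Occurrence 1 (position 1): before a front vowel (/i, e/) → [kʰ].
Occurrence 2 (position 3): no conditioning environment matches → elsewhere allophone [k].
Occurrence 3 (position 5): immediately before another consonant → [x].
Occurrence 4 (position 6): no conditioning environment matches → elsewhere allophone [k].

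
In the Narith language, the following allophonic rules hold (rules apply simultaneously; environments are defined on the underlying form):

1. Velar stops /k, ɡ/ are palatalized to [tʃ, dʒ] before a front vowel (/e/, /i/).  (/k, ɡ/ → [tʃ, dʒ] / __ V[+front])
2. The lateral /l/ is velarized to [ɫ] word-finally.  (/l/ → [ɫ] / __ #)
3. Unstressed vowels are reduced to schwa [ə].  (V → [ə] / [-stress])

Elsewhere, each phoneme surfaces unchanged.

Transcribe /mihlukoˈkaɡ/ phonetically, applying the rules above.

[məhləkəˈkaɡ]

/m/ — not in any rule's target class → [m].
/i/ — between /m/ and /h/, in an unstressed syllable — surfaces as [ə] (rule 3).
/h/ (between /i/ and /l/) is unaffected → [h].
/l/ (between /h/ and /u/): rule 2 targets it, but not word-finally → unchanged [l].
/u/ — between /l/ and /k/, in an unstressed syllable — surfaces as [ə] (rule 3).
/k/ (between /u/ and /o/): rule 1 targets it, but not before a front vowel → unchanged [k].
/o/ — between /k/ and /k/, in an unstressed syllable — surfaces as [ə] (rule 3).
/k/ — between /o/ and /a/; rule 1 does not apply here → [k].
/a/ (between /k/ and /ɡ/) fails the environment for rule 3, so it stays [a].
/ɡ/ (word-final) fails the environment for rule 1, so it stays [ɡ].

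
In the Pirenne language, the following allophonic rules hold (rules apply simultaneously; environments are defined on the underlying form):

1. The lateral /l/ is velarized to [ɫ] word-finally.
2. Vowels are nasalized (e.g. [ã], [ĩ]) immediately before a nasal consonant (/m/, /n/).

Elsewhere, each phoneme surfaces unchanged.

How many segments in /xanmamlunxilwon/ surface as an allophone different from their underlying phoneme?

4

Segments that undergo a rule: /a/ → [ã] (rule 2); /a/ → [ã] (rule 2); /u/ → [ũ] (rule 2); /o/ → [õ] (rule 2).
All other segments surface unchanged.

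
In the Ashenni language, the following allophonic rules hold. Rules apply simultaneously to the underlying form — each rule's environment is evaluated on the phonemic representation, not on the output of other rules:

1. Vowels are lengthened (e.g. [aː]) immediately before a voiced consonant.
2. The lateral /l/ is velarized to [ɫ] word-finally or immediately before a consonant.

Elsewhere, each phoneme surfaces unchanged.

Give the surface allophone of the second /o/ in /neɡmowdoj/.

[oː]

Rule 1 applies to /o/ (between /d/ and /j/: before a voiced consonant) → [oː].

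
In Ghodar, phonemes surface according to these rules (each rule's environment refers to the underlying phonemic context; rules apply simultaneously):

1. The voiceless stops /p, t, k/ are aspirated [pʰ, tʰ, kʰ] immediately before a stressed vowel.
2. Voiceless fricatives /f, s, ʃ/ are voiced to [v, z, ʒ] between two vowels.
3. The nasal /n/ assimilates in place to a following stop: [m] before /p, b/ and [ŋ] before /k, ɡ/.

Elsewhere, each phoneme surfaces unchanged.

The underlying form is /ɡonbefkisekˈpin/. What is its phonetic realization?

/ɡ/ stays [ɡ].
/o/ stays [o].
Rule 3 applies to /n/ (between /o/ and /b/: before a labial or velar stop) → [m].
/b/ (between /n/ and /e/) is unaffected → [b].
/e/ (between /b/ and /f/) is unaffected → [e].
/f/ (between /e/ and /k/): rule 2 targets it, but not between two vowels → unchanged [f].
/k/ (between /f/ and /i/) is in the target of rule 1 but the environment (immediately before a stressed vowel) is not met → [k].
/i/ (between /k/ and /s/) is unaffected → [i].
/s/ (between /i/ and /e/) occurs between two vowels → [z] by rule 2.
/e/ (between /s/ and /k/) is unaffected → [e].
/k/ (between /e/ and /p/): rule 1 targets it, but not immediately before a stressed vowel → unchanged [k].
/p/ (between /k/ and /i/): immediately before a stressed vowel, so rule 1 applies → [pʰ].
/i/ (between /p/ and /n/) is unaffected → [i].
/n/ (word-final) is in the target of rule 3 but the environment (before a labial or velar stop) is not met → [n].

[ɡombefkizekˈpʰin]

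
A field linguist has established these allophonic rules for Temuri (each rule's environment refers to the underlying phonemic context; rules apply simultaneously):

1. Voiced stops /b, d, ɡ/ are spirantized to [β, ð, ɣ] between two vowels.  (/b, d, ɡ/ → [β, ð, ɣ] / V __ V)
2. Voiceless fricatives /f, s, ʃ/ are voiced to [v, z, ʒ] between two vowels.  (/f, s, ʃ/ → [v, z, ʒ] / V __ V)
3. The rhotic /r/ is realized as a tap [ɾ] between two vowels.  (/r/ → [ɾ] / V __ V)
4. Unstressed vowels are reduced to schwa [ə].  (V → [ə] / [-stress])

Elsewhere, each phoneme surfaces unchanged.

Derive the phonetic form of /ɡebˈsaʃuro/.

/ɡ/ (word-initial) is in the target of rule 1 but the environment (between two vowels) is not met → [ɡ].
Rule 4 applies to /e/ (between /ɡ/ and /b/: in an unstressed syllable) → [ə].
/b/ (between /e/ and /s/) fails the environment for rule 1, so it stays [b].
/s/ (between /b/ and /a/): rule 2 targets it, but not between two vowels → unchanged [s].
/a/ — between /s/ and /ʃ/; rule 4 does not apply here → [a].
/ʃ/ meets the environment for rule 2 (between two vowels) → [ʒ].
/u/ meets the environment for rule 4 (in an unstressed syllable) → [ə].
/r/ — between /u/ and /o/, between two vowels — surfaces as [ɾ] (rule 3).
/o/ (word-final) occurs in an unstressed syllable → [ə] by rule 4.

[ɡəbˈsaʒəɾə]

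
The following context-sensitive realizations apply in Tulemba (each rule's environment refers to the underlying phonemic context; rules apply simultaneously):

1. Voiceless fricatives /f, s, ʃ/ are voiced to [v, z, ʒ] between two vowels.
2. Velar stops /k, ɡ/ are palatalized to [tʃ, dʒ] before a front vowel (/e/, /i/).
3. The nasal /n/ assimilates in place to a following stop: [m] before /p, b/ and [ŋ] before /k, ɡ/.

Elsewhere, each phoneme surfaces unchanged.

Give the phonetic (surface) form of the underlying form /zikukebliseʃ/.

[zikutʃeblizeʃ]

/z/ — not in any rule's target class → [z].
/i/ stays [i].
/k/ (between /i/ and /u/): rule 2 targets it, but not before a front vowel → unchanged [k].
/u/ stays [u].
/k/ meets the environment for rule 2 (before a front vowel) → [tʃ].
/e/ (between /k/ and /b/) is unaffected → [e].
/b/ (between /e/ and /l/): no rule targets it → [b].
/l/ stays [l].
/i/ stays [i].
Rule 1 applies to /s/ (between /i/ and /e/: between two vowels) → [z].
/e/ — not in any rule's target class → [e].
/ʃ/ — word-final; rule 1 does not apply here → [ʃ].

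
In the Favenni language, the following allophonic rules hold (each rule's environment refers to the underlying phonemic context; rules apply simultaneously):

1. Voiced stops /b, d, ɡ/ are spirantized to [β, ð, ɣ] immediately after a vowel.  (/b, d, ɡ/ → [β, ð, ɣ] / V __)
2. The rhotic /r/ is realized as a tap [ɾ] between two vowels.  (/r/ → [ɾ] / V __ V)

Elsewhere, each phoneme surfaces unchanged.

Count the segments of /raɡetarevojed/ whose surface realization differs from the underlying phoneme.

Segments that undergo a rule: /ɡ/ → [ɣ] (rule 1); /r/ → [ɾ] (rule 2); /d/ → [ð] (rule 1).
All other segments surface unchanged.

3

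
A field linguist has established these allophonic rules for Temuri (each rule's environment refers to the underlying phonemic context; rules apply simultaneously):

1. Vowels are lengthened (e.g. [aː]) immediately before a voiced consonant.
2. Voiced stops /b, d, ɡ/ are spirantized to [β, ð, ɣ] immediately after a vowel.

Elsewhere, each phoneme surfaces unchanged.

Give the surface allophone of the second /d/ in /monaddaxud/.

/d/ — between /d/ and /a/; rule 2 does not apply here → [d].

[d]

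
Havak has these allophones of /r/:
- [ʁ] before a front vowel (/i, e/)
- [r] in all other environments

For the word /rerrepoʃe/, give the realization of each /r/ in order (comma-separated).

[ʁ], [r], [ʁ]

Occurrence 1 (position 1): before a front vowel (/i, e/) → [ʁ].
Occurrence 2 (position 3): no conditioning environment matches → elsewhere allophone [r].
Occurrence 3 (position 4): before a front vowel (/i, e/) → [ʁ].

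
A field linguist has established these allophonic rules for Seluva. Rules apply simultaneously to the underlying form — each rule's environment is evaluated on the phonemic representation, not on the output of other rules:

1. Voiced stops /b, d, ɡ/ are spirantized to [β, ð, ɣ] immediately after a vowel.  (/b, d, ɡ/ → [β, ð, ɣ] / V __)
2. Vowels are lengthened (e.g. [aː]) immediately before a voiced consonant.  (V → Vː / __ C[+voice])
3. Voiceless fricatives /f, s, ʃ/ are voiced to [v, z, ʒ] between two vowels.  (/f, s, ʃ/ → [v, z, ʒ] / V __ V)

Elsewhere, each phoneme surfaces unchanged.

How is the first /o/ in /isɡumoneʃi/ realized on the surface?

/o/ meets the environment for rule 2 (before a voiced consonant) → [oː].

[oː]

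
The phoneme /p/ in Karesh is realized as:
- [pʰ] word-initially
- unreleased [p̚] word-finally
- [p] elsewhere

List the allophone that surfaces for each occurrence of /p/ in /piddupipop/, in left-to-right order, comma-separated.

Occurrence 1 (position 1): word-initially → [pʰ].
Occurrence 2 (position 6): no conditioning environment matches → elsewhere allophone [p].
Occurrence 3 (position 8): no conditioning environment matches → elsewhere allophone [p].
Occurrence 4 (position 10): word-finally → [p̚].

[pʰ], [p], [p], [p̚]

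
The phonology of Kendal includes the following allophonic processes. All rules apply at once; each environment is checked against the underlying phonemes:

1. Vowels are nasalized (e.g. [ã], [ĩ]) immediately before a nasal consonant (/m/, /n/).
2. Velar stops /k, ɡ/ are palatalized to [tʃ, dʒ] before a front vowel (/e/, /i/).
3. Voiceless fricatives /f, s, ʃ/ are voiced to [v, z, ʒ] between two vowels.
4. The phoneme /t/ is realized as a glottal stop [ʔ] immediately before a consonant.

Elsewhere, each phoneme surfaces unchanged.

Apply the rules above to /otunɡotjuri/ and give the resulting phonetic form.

[otũnɡoʔjuri]

/o/ (word-initial): rule 1 targets it, but not before a nasal consonant → unchanged [o].
/t/ — between /o/ and /u/; rule 4 does not apply here → [t].
/u/ (between /t/ and /n/): before a nasal consonant, so rule 1 applies → [ũ].
/ɡ/ — between /n/ and /o/; rule 2 does not apply here → [ɡ].
/o/ (between /ɡ/ and /t/) fails the environment for rule 1, so it stays [o].
/t/ (between /o/ and /j/) occurs immediately before a consonant → [ʔ] by rule 4.
/u/ (between /j/ and /r/): rule 1 targets it, but not before a nasal consonant → unchanged [u].
/i/ (word-final) fails the environment for rule 1, so it stays [i].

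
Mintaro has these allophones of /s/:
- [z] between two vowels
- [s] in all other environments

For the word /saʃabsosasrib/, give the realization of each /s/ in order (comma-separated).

Occurrence 1 (position 1): no conditioning environment matches → elsewhere allophone [s].
Occurrence 2 (position 6): no conditioning environment matches → elsewhere allophone [s].
Occurrence 3 (position 8): between two vowels → [z].
Occurrence 4 (position 10): no conditioning environment matches → elsewhere allophone [s].

[s], [s], [z], [s]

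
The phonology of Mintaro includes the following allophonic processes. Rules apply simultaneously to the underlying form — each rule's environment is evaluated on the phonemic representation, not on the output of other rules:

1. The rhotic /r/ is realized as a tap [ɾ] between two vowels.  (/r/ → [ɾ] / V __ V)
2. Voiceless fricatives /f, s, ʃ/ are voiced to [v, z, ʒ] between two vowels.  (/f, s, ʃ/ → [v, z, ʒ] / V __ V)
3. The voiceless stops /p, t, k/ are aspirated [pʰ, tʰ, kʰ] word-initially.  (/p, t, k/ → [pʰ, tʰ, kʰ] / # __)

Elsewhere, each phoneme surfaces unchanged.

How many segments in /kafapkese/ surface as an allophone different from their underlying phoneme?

3

Segments that undergo a rule: /k/ → [kʰ] (rule 3); /f/ → [v] (rule 2); /s/ → [z] (rule 2).
All other segments surface unchanged.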